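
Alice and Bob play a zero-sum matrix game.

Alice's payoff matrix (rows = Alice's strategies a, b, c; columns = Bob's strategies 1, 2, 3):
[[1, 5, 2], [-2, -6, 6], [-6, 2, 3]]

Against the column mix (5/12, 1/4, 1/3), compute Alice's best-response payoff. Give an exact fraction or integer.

7/3

a: (1)·(5/12) + (5)·(1/4) + (2)·(1/3) = 7/3.
b: (-2)·(5/12) + (-6)·(1/4) + (6)·(1/3) = -1/3.
c: (-6)·(5/12) + (2)·(1/4) + (3)·(1/3) = -1.
The best pure response is a with expected payoff 7/3.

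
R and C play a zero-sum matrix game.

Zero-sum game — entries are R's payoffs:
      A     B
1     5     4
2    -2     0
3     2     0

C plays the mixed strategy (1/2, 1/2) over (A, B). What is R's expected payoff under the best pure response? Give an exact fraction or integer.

1: (5)·(1/2) + (4)·(1/2) = 9/2.
2: (-2)·(1/2) + (0)·(1/2) = -1.
3: (2)·(1/2) + (0)·(1/2) = 1.
The best pure response is 1 with expected payoff 9/2.

9/2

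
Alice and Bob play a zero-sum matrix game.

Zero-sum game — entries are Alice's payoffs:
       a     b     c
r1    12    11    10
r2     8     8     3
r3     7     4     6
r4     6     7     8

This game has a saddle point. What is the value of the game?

10

Row minima: 10, 3, 4, 6 → Alice's maximin is 10.
Column maxima: 12, 11, 10 → Bob's minimax is 10.
They coincide at (r1, c), so the value is 10.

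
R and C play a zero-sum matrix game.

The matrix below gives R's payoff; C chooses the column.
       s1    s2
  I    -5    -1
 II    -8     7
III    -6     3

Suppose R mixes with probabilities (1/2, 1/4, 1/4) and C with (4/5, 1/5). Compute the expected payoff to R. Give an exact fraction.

Against (4/5, 1/5), each row's expected payoff is I: -21/5; II: -5; III: -21/5.
Taking the (1/2, 1/4, 1/4)-weighted average: (1/2)·(-21/5) + (1/4)·(-5) + (1/4)·(-21/5) = -22/5.

-22/5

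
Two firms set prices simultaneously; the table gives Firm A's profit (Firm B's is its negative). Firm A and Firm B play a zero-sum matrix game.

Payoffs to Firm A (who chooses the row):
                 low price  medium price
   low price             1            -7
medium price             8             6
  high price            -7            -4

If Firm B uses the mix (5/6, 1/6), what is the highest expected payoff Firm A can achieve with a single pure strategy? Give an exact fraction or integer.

low price: (1)·(5/6) + (-7)·(1/6) = -1/3.
medium price: (8)·(5/6) + (6)·(1/6) = 23/3.
high price: (-7)·(5/6) + (-4)·(1/6) = -13/2.
The best pure response is medium price with expected payoff 23/3.

23/3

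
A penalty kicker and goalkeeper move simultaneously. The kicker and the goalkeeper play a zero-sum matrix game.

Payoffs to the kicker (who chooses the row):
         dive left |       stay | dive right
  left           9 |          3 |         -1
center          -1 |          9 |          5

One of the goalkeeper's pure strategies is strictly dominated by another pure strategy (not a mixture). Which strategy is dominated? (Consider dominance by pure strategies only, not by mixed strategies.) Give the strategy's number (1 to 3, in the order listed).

The goalkeeper prefers columns that give the kicker less. Compare stay with dive right: -1 < 3, 5 < 9.
So dive right strictly dominates stay for the goalkeeper; stay is strictly dominated.

2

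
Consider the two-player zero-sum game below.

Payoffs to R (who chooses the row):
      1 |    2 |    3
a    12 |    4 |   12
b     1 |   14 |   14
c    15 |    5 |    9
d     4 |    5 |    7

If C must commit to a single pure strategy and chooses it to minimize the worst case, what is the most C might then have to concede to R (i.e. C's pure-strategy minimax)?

The worst case (largest entry) in each column is 1: 15, 2: 14, 3: 14.
The best (smallest) of these is 14.

14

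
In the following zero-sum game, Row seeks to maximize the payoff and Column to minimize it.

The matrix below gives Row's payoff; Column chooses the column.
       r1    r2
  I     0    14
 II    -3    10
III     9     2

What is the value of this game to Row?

Row II is strictly dominated by row I, so Row never plays it.
The remaining 2×2 game on (I, III) × (r1, r2) has no saddle point. Let Row play I with probability p; indifference gives 9(1−p) = 14p + 2(1−p), so p = 1/3.
Similarly Column's optimal q on r1 is 4/7, and the value is 0·(4/7) + (14)·(3/7) = 6.

6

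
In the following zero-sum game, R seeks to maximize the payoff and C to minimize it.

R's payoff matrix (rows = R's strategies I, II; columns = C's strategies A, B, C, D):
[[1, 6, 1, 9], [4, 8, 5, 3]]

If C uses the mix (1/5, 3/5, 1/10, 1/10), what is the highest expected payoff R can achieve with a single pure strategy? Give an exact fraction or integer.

I: (1)·(1/5) + (6)·(3/5) + (1)·(1/10) + (9)·(1/10) = 24/5.
II: (4)·(1/5) + (8)·(3/5) + (5)·(1/10) + (3)·(1/10) = 32/5.
The best pure response is II with expected payoff 32/5.

32/5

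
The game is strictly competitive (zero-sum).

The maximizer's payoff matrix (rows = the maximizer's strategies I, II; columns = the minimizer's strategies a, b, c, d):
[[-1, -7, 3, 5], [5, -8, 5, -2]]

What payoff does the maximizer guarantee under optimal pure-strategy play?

-7

Row minima: -7, -8 → the maximizer's maximin is -7.
Column maxima: 5, -7, 5, 5 → the minimizer's minimax is -7.
They coincide at (I, b), so the value is -7.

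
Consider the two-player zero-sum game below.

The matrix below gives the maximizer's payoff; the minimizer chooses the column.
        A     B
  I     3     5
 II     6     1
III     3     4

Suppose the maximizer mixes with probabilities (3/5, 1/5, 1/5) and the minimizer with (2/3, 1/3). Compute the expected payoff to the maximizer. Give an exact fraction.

Against (2/3, 1/3), each row's expected payoff is I: 11/3; II: 13/3; III: 10/3.
Taking the (3/5, 1/5, 1/5)-weighted average: (3/5)·(11/3) + (1/5)·(13/3) + (1/5)·(10/3) = 56/15.

56/15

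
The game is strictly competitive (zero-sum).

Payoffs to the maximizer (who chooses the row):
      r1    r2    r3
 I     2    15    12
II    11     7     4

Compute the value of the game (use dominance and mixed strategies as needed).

Column r2 is strictly dominated by r3 for the minimizer (it gives the maximizer more in every row).
The remaining 2×2 game on (I, II) × (r1, r3) has no saddle point. Let the maximizer play I with probability p; indifference gives 2p + 11(1−p) = 12p + 4(1−p), so p = 7/17.
Similarly the minimizer's optimal q on r1 is 8/17, and the value is 2·(8/17) + (12)·(9/17) = 124/17.

124/17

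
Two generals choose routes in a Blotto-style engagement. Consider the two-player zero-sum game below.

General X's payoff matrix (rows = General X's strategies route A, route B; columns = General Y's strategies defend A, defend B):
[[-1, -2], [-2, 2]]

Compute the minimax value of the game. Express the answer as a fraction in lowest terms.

Row minima are -2 and -2, so General X's maximin is -2; column maxima are -1 and 2, so General Y's minimax is -1. These differ, so the equilibrium is in mixed strategies.
Let General X play route A with probability p. General Y is indifferent when −p − 2(1−p) = −2p + 2(1−p), giving p = 4/5.
Let General Y play defend A with probability q. General X is indifferent when −q − 2(1−q) = −2q + 2(1−q), giving q = 4/5.
The value is -1·(4/5) + (-2)·(1/5) = -6/5.

-6/5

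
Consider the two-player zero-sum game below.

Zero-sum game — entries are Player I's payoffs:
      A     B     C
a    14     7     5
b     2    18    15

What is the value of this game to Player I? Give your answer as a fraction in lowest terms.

100/11

Column B is strictly dominated by C for Player II (it gives Player I more in every row).
The remaining 2×2 game on (a, b) × (A, C) has no saddle point. Let Player I play a with probability p; indifference gives 14p + 2(1−p) = 5p + 15(1−p), so p = 13/22.
Similarly Player II's optimal q on A is 5/11, and the value is 14·(5/11) + (5)·(6/11) = 100/11.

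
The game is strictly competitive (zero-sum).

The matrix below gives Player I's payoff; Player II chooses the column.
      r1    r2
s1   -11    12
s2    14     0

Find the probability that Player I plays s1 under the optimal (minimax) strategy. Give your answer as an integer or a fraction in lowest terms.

14/37

Row minima are -11 and 0, so Player I's maximin is 0; column maxima are 14 and 12, so Player II's minimax is 12. These differ, so the equilibrium is in mixed strategies.
Let Player I play s1 with probability p. Player II is indifferent when −11p + 14(1−p) = 12p, giving p = 14/37.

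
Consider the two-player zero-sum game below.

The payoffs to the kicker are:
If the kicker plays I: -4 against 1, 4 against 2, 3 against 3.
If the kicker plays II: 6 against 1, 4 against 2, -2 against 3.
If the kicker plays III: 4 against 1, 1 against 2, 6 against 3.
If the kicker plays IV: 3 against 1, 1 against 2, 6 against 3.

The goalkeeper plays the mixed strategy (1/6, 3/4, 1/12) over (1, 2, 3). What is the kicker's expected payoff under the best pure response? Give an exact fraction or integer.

23/6

I: (-4)·(1/6) + (4)·(3/4) + (3)·(1/12) = 31/12.
II: (6)·(1/6) + (4)·(3/4) + (-2)·(1/12) = 23/6.
III: (4)·(1/6) + (1)·(3/4) + (6)·(1/12) = 23/12.
IV: (3)·(1/6) + (1)·(3/4) + (6)·(1/12) = 7/4.
The best pure response is II with expected payoff 23/6.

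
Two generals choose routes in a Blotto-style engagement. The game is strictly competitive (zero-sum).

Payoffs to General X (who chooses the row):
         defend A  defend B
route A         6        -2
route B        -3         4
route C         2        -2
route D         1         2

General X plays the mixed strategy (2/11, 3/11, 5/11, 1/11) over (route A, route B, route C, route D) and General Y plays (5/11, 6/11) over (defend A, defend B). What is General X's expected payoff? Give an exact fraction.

70/121

Against (5/11, 6/11), each row's expected payoff is route A: 18/11; route B: 9/11; route C: -2/11; route D: 17/11.
Taking the (2/11, 3/11, 5/11, 1/11)-weighted average: (2/11)·(18/11) + (3/11)·(9/11) + (5/11)·(-2/11) + (1/11)·(17/11) = 70/121.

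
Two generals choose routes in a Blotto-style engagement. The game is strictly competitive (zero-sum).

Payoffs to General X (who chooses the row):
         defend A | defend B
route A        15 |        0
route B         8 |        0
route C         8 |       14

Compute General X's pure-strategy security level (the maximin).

The worst-case payoff for each row is route A: 0, route B: 0, route C: 8.
The best of these is 8.

8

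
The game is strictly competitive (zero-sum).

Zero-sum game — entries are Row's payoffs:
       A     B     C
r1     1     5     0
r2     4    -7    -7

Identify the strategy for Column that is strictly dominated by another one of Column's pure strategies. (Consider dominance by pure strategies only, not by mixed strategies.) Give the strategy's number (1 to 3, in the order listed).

1

Column prefers columns that give Row less. Compare A with C: 0 < 1, -7 < 4.
So C strictly dominates A for Column; A is strictly dominated.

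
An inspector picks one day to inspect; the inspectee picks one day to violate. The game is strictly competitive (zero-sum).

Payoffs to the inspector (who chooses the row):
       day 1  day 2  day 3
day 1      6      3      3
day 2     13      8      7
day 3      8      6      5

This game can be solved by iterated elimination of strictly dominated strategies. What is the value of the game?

7

Row day 1 is strictly dominated by row day 2 (13>6, 8>3, 7>3); eliminate day 1.
Column day 1 is strictly dominated by day 2 for the inspectee (8<13, 6<8); eliminate day 1.
Column day 2 is strictly dominated by day 3 for the inspectee (7<8, 5<6); eliminate day 2.
Row day 3 is strictly dominated by row day 2 (7>5); eliminate day 3.
Only (day 2, day 3) remains, with payoff 7.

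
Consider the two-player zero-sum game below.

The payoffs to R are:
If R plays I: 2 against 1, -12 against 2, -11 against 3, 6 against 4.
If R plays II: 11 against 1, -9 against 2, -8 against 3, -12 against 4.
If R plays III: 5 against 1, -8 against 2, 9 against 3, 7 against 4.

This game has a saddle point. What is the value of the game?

Row minima: -12, -12, -8 → R's maximin is -8.
Column maxima: 11, -8, 9, 7 → C's minimax is -8.
They coincide at (III, 2), so the value is -8.

-8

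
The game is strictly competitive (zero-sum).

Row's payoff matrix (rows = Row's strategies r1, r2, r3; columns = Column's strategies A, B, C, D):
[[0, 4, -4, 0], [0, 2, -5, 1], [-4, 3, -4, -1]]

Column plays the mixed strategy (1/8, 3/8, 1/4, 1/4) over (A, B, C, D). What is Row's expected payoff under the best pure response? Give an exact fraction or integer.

1/2

r1: (0)·(1/8) + (4)·(3/8) + (-4)·(1/4) + (0)·(1/4) = 1/2.
r2: (0)·(1/8) + (2)·(3/8) + (-5)·(1/4) + (1)·(1/4) = -1/4.
r3: (-4)·(1/8) + (3)·(3/8) + (-4)·(1/4) + (-1)·(1/4) = -5/8.
The best pure response is r1 with expected payoff 1/2.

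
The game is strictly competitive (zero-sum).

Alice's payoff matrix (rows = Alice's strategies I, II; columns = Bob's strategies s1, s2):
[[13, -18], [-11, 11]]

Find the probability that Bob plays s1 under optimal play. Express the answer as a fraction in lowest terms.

29/53

Row minima are -18 and -11, so Alice's maximin is -11; column maxima are 13 and 11, so Bob's minimax is 11. These differ, so the equilibrium is in mixed strategies.
Let Bob play s1 with probability q. Alice is indifferent when 13q − 18(1−q) = −11q + 11(1−q), giving q = 29/53.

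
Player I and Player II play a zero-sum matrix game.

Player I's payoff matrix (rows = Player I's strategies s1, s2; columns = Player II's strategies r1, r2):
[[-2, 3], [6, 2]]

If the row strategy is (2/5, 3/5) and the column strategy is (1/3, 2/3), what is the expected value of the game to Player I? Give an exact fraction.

38/15

Against (1/3, 2/3), each row's expected payoff is s1: 4/3; s2: 10/3.
Taking the (2/5, 3/5)-weighted average: (2/5)·(4/3) + (3/5)·(10/3) = 38/15.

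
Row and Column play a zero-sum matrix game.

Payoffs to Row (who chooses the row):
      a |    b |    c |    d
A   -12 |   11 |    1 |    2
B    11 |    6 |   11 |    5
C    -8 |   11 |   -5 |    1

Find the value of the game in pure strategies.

Row minima: -12, 5, -8 → Row's maximin is 5.
Column maxima: 11, 11, 11, 5 → Column's minimax is 5.
They coincide at (B, d), so the value is 5.

5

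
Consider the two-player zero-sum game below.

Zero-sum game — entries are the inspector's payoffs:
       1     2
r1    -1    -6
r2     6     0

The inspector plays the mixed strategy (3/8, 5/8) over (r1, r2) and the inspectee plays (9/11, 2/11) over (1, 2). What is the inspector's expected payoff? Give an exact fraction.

Against (9/11, 2/11), each row's expected payoff is r1: -21/11; r2: 54/11.
Taking the (3/8, 5/8)-weighted average: (3/8)·(-21/11) + (5/8)·(54/11) = 207/88.

207/88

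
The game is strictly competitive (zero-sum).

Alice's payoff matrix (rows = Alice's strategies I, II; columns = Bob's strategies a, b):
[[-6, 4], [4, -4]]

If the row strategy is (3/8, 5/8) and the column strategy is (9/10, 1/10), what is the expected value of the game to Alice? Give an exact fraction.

Against (9/10, 1/10), each row's expected payoff is I: -5; II: 16/5.
Taking the (3/8, 5/8)-weighted average: (3/8)·(-5) + (5/8)·(16/5) = 1/8.

1/8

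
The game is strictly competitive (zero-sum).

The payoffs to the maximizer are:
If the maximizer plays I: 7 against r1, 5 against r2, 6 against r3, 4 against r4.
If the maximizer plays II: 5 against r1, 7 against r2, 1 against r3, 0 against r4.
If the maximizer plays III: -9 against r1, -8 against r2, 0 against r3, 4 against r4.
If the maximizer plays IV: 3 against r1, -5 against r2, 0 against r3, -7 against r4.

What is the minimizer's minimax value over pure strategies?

The worst case (largest entry) in each column is r1: 7, r2: 7, r3: 6, r4: 4.
The best (smallest) of these is 4.

4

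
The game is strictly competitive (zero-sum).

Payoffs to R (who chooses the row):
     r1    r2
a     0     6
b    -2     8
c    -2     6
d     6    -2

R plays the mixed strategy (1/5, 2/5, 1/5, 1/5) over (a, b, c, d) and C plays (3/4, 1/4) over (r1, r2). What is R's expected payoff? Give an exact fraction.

Against (3/4, 1/4), each row's expected payoff is a: 3/2; b: 1/2; c: 0; d: 4.
Taking the (1/5, 2/5, 1/5, 1/5)-weighted average: (1/5)·(3/2) + (2/5)·(1/2) + (1/5)·(0) + (1/5)·(4) = 13/10.

13/10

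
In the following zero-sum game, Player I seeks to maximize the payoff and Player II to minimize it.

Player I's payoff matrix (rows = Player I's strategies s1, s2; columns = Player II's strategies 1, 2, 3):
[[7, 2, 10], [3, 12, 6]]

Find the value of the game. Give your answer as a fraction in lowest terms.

39/7

Column 3 is strictly dominated by 1 for Player II (it gives Player I more in every row).
The remaining 2×2 game on (s1, s2) × (1, 2) has no saddle point. Let Player I play s1 with probability p; indifference gives 7p + 3(1−p) = 2p + 12(1−p), so p = 9/14.
Similarly Player II's optimal q on 1 is 5/7, and the value is 7·(5/7) + (2)·(2/7) = 39/7.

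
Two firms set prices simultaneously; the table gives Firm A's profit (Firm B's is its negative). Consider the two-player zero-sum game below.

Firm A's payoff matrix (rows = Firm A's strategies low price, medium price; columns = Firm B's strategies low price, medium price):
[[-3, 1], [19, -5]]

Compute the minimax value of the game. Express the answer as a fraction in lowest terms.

Row minima are -3 and -5, so Firm A's maximin is -3; column maxima are 19 and 1, so Firm B's minimax is 1. These differ, so the equilibrium is in mixed strategies.
Let Firm A play low price with probability p. Firm B is indifferent when −3p + 19(1−p) = p − 5(1−p), giving p = 6/7.
Let Firm B play low price with probability q. Firm A is indifferent when −3q + (1−q) = 19q − 5(1−q), giving q = 3/14.
The value is -3·(3/14) + (1)·(11/14) = 1/7.

1/7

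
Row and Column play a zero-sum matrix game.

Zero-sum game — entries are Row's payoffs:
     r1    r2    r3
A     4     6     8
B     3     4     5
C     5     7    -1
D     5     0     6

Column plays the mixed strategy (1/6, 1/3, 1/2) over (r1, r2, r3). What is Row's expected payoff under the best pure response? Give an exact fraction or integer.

A: (4)·(1/6) + (6)·(1/3) + (8)·(1/2) = 20/3.
B: (3)·(1/6) + (4)·(1/3) + (5)·(1/2) = 13/3.
C: (5)·(1/6) + (7)·(1/3) + (-1)·(1/2) = 8/3.
D: (5)·(1/6) + (0)·(1/3) + (6)·(1/2) = 23/6.
The best pure response is A with expected payoff 20/3.

20/3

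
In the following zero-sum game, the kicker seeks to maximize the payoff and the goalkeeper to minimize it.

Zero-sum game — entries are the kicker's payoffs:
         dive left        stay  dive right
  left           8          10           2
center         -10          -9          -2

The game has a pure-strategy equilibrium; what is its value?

Row minima: 2, -10 → the kicker's maximin is 2.
Column maxima: 8, 10, 2 → the goalkeeper's minimax is 2.
They coincide at (left, dive right), so the value is 2.

2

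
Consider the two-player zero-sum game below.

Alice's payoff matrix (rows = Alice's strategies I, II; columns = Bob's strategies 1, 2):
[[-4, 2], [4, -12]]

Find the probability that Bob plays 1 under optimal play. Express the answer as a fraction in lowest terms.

7/11

Row minima are -4 and -12, so Alice's maximin is -4; column maxima are 4 and 2, so Bob's minimax is 2. These differ, so the equilibrium is in mixed strategies.
Let Bob play 1 with probability q. Alice is indifferent when −4q + 2(1−q) = 4q − 12(1−q), giving q = 7/11.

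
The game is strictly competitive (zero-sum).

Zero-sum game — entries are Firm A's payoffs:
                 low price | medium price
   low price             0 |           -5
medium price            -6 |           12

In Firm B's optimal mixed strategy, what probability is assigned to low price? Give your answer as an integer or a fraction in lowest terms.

17/23

Row minima are -5 and -6, so Firm A's maximin is -5; column maxima are 0 and 12, so Firm B's minimax is 0. These differ, so the equilibrium is in mixed strategies.
Let Firm B play low price with probability q. Firm A is indifferent when −5(1−q) = −6q + 12(1−q), giving q = 17/23.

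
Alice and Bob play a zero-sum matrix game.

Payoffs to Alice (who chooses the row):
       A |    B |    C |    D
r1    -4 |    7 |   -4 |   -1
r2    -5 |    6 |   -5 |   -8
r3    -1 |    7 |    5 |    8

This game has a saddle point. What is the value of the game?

Row minima: -4, -8, -1 → Alice's maximin is -1.
Column maxima: -1, 7, 5, 8 → Bob's minimax is -1.
They coincide at (r3, A), so the value is -1.

-1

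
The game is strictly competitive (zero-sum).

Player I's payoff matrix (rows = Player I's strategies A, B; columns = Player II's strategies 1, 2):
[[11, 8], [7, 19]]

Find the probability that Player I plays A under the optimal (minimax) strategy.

4/5

Row minima are 8 and 7, so Player I's maximin is 8; column maxima are 11 and 19, so Player II's minimax is 11. These differ, so the equilibrium is in mixed strategies.
Let Player I play A with probability p. Player II is indifferent when 11p + 7(1−p) = 8p + 19(1−p), giving p = 4/5.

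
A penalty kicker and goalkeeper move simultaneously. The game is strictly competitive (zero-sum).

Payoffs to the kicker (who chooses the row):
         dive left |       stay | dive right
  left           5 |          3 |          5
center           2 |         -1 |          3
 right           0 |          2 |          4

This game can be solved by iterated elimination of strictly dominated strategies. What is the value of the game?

3

Row right is strictly dominated by row left (5>0, 3>2, 5>4); eliminate right.
Row center is strictly dominated by row left (5>2, 3>-1, 5>3); eliminate center.
Column dive right is strictly dominated by stay for the goalkeeper (3<5); eliminate dive right.
Column dive left is strictly dominated by stay for the goalkeeper (3<5); eliminate dive left.
Only (left, stay) remains, with payoff 3.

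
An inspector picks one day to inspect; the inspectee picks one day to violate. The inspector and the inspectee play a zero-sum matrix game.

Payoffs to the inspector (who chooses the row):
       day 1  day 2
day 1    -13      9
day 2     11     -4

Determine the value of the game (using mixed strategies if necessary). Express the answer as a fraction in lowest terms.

Row minima are -13 and -4, so the inspector's maximin is -4; column maxima are 11 and 9, so the inspectee's minimax is 9. These differ, so the equilibrium is in mixed strategies.
Let the inspector play day 1 with probability p. The inspectee is indifferent when −13p + 11(1−p) = 9p − 4(1−p), giving p = 15/37.
Let the inspectee play day 1 with probability q. The inspector is indifferent when −13q + 9(1−q) = 11q − 4(1−q), giving q = 13/37.
The value is -13·(13/37) + (9)·(24/37) = 47/37.

47/37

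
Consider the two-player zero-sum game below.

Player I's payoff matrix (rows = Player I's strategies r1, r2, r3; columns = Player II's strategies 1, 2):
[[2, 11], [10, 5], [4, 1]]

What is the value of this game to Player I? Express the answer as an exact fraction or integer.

Row r3 is strictly dominated by row r2, so Player I never plays it.
The remaining 2×2 game on (r1, r2) × (1, 2) has no saddle point. Let Player I play r1 with probability p; indifference gives 2p + 10(1−p) = 11p + 5(1−p), so p = 5/14.
Similarly Player II's optimal q on 1 is 3/7, and the value is 2·(3/7) + (11)·(4/7) = 50/7.

50/7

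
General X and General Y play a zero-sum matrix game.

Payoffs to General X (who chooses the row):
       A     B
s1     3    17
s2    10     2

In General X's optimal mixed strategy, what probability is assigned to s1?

Row minima are 3 and 2, so General X's maximin is 3; column maxima are 10 and 17, so General Y's minimax is 10. These differ, so the equilibrium is in mixed strategies.
Let General X play s1 with probability p. General Y is indifferent when 3p + 10(1−p) = 17p + 2(1−p), giving p = 4/11.

4/11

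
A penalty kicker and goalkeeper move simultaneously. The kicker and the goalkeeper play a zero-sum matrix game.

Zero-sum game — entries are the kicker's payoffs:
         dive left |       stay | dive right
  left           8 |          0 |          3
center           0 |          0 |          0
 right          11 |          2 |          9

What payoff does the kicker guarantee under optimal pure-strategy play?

2

Row minima: 0, 0, 2 → the kicker's maximin is 2.
Column maxima: 11, 2, 9 → the goalkeeper's minimax is 2.
They coincide at (right, stay), so the value is 2.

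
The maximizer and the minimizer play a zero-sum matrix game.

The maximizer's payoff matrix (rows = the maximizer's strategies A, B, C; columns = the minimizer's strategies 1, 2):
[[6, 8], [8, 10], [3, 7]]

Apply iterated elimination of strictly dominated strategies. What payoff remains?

8

Row A is strictly dominated by row B (8>6, 10>8); eliminate A.
Row C is strictly dominated by row B (8>3, 10>7); eliminate C.
Column 2 is strictly dominated by 1 for the minimizer (8<10); eliminate 2.
Only (B, 1) remains, with payoff 8.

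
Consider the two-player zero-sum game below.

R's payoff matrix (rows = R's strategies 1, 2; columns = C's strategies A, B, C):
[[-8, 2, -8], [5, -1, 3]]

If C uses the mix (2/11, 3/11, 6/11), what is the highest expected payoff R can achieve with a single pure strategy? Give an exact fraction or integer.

1: (-8)·(2/11) + (2)·(3/11) + (-8)·(6/11) = -58/11.
2: (5)·(2/11) + (-1)·(3/11) + (3)·(6/11) = 25/11.
The best pure response is 2 with expected payoff 25/11.

25/11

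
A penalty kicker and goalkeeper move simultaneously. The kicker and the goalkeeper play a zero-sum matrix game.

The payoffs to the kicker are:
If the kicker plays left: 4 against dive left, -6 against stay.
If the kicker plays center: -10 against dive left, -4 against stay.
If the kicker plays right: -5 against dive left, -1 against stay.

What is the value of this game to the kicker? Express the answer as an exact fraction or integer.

-17/7

Row center is strictly dominated by row right, so the kicker never plays it.
The remaining 2×2 game on (left, right) × (dive left, stay) has no saddle point. Let the kicker play left with probability p; indifference gives 4p − 5(1−p) = −6p − (1−p), so p = 2/7.
Similarly the goalkeeper's optimal q on dive left is 5/14, and the value is 4·(5/14) + (-6)·(9/14) = -17/7.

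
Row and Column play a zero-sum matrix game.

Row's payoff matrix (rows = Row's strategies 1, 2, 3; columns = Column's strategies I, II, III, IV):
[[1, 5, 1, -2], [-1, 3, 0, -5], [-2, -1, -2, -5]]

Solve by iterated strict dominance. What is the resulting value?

Row 3 is strictly dominated by row 1 (1>-2, 5>-1, 1>-2, -2>-5); eliminate 3.
Row 2 is strictly dominated by row 1 (1>-1, 5>3, 1>0, -2>-5); eliminate 2.
Column III is strictly dominated by IV for Column (-2<1); eliminate III.
Column I is strictly dominated by IV for Column (-2<1); eliminate I.
Column II is strictly dominated by IV for Column (-2<5); eliminate II.
Only (1, IV) remains, with payoff -2.

-2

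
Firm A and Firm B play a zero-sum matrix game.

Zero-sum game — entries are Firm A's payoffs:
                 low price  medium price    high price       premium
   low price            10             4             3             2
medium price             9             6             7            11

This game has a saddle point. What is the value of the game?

Row minima: 2, 6 → Firm A's maximin is 6.
Column maxima: 10, 6, 7, 11 → Firm B's minimax is 6.
They coincide at (medium price, medium price), so the value is 6.

6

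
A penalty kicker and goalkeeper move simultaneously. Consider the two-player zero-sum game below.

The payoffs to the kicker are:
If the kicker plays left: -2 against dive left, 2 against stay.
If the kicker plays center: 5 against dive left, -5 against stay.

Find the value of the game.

Row minima are -2 and -5, so the kicker's maximin is -2; column maxima are 5 and 2, so the goalkeeper's minimax is 2. These differ, so the equilibrium is in mixed strategies.
Let the kicker play left with probability p. The goalkeeper is indifferent when −2p + 5(1−p) = 2p − 5(1−p), giving p = 5/7.
Let the goalkeeper play dive left with probability q. The kicker is indifferent when −2q + 2(1−q) = 5q − 5(1−q), giving q = 1/2.
The value is -2·(1/2) + (2)·(1/2) = 0.

0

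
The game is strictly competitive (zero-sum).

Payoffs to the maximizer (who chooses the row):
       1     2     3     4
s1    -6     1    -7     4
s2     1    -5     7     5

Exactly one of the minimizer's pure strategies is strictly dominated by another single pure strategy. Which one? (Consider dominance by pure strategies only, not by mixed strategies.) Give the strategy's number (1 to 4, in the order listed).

The minimizer prefers columns that give the maximizer less. Compare 4 with 1: -6 < 4, 1 < 5.
So 1 strictly dominates 4 for the minimizer; 4 is strictly dominated.

4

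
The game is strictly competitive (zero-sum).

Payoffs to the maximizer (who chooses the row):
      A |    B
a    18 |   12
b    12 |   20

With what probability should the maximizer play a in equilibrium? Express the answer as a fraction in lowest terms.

4/7

Row minima are 12 and 12, so the maximizer's maximin is 12; column maxima are 18 and 20, so the minimizer's minimax is 18. These differ, so the equilibrium is in mixed strategies.
Let the maximizer play a with probability p. The minimizer is indifferent when 18p + 12(1−p) = 12p + 20(1−p), giving p = 4/7.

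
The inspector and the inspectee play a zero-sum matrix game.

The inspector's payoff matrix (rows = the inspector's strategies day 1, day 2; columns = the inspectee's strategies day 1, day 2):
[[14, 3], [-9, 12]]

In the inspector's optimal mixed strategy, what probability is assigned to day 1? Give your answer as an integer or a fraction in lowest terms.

21/32

Row minima are 3 and -9, so the inspector's maximin is 3; column maxima are 14 and 12, so the inspectee's minimax is 12. These differ, so the equilibrium is in mixed strategies.
Let the inspector play day 1 with probability p. The inspectee is indifferent when 14p − 9(1−p) = 3p + 12(1−p), giving p = 21/32.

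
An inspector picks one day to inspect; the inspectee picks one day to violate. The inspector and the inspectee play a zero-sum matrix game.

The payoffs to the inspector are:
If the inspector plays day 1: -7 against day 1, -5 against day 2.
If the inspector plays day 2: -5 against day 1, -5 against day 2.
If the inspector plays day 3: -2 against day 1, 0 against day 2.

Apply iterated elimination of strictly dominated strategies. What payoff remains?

-2

Row day 2 is strictly dominated by row day 3 (-2>-5, 0>-5); eliminate day 2.
Column day 2 is strictly dominated by day 1 for the inspectee (-7<-5, -2<0); eliminate day 2.
Row day 1 is strictly dominated by row day 3 (-2>-7); eliminate day 1.
Only (day 3, day 1) remains, with payoff -2.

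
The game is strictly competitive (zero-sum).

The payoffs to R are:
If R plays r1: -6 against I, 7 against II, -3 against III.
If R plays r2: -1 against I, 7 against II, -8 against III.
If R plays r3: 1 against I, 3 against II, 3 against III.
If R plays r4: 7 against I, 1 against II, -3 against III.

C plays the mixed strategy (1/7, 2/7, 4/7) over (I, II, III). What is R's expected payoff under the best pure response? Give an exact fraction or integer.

r1: (-6)·(1/7) + (7)·(2/7) + (-3)·(4/7) = -4/7.
r2: (-1)·(1/7) + (7)·(2/7) + (-8)·(4/7) = -19/7.
r3: (1)·(1/7) + (3)·(2/7) + (3)·(4/7) = 19/7.
r4: (7)·(1/7) + (1)·(2/7) + (-3)·(4/7) = -3/7.
The best pure response is r3 with expected payoff 19/7.

19/7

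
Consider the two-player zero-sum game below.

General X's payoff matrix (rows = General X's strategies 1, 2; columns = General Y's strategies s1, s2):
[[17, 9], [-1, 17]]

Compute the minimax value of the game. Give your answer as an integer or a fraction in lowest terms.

Row minima are 9 and -1, so General X's maximin is 9; column maxima are 17 and 17, so General Y's minimax is 17. These differ, so the equilibrium is in mixed strategies.
Let General X play 1 with probability p. General Y is indifferent when 17p − (1−p) = 9p + 17(1−p), giving p = 9/13.
Let General Y play s1 with probability q. General X is indifferent when 17q + 9(1−q) = −q + 17(1−q), giving q = 4/13.
The value is 17·(4/13) + (9)·(9/13) = 149/13.

149/13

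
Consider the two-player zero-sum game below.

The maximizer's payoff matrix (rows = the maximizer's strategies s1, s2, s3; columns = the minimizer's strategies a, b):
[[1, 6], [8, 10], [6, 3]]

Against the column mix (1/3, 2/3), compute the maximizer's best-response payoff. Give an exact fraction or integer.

s1: (1)·(1/3) + (6)·(2/3) = 13/3.
s2: (8)·(1/3) + (10)·(2/3) = 28/3.
s3: (6)·(1/3) + (3)·(2/3) = 4.
The best pure response is s2 with expected payoff 28/3.

28/3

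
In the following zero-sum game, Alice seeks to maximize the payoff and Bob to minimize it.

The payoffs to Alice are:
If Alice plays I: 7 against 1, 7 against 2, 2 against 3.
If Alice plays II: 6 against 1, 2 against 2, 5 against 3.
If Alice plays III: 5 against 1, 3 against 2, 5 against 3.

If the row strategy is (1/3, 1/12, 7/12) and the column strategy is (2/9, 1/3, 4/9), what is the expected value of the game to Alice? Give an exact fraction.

Against (2/9, 1/3, 4/9), each row's expected payoff is I: 43/9; II: 38/9; III: 13/3.
Taking the (1/3, 1/12, 7/12)-weighted average: (1/3)·(43/9) + (1/12)·(38/9) + (7/12)·(13/3) = 161/36.

161/36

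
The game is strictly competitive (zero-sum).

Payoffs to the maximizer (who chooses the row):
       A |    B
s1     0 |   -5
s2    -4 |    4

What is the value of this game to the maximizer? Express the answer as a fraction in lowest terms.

-20/13

Row minima are -5 and -4, so the maximizer's maximin is -4; column maxima are 0 and 4, so the minimizer's minimax is 0. These differ, so the equilibrium is in mixed strategies.
Let the maximizer play s1 with probability p. The minimizer is indifferent when −4(1−p) = −5p + 4(1−p), giving p = 8/13.
Let the minimizer play A with probability q. The maximizer is indifferent when −5(1−q) = −4q + 4(1−q), giving q = 9/13.
The value is 0·(9/13) + (-5)·(4/13) = -20/13.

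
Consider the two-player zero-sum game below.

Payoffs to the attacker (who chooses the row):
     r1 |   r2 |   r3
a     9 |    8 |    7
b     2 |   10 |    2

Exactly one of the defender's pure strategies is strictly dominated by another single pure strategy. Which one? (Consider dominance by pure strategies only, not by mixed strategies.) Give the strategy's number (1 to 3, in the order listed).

2

The defender prefers columns that give the attacker less. Compare r2 with r3: 7 < 8, 2 < 10.
So r3 strictly dominates r2 for the defender; r2 is strictly dominated.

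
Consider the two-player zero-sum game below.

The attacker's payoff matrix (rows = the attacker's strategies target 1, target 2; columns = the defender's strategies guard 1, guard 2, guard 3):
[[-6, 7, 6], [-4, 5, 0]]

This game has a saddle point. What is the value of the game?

Row minima: -6, -4 → the attacker's maximin is -4.
Column maxima: -4, 7, 6 → the defender's minimax is -4.
They coincide at (target 2, guard 1), so the value is -4.

-4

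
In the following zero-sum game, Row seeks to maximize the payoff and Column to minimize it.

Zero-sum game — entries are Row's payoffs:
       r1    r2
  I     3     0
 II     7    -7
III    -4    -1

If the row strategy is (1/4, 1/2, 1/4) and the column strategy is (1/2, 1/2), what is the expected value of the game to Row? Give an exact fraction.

-1/4

Against (1/2, 1/2), each row's expected payoff is I: 3/2; II: 0; III: -5/2.
Taking the (1/4, 1/2, 1/4)-weighted average: (1/4)·(3/2) + (1/2)·(0) + (1/4)·(-5/2) = -1/4.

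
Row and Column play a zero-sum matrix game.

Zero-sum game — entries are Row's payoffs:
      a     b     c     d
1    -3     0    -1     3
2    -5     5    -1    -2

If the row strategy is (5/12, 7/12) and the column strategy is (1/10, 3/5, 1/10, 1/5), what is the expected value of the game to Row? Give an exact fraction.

Against (1/10, 3/5, 1/10, 1/5), each row's expected payoff is 1: 1/5; 2: 2.
Taking the (5/12, 7/12)-weighted average: (5/12)·(1/5) + (7/12)·(2) = 5/4.

5/4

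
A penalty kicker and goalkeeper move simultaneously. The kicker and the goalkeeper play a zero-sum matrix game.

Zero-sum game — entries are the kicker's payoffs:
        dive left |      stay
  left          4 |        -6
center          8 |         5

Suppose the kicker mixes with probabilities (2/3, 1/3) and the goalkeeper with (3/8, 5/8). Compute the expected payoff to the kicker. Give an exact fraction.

13/24

Against (3/8, 5/8), each row's expected payoff is left: -9/4; center: 49/8.
Taking the (2/3, 1/3)-weighted average: (2/3)·(-9/4) + (1/3)·(49/8) = 13/24.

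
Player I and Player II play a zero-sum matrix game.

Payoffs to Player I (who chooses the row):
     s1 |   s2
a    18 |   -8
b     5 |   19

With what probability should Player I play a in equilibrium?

7/20

Row minima are -8 and 5, so Player I's maximin is 5; column maxima are 18 and 19, so Player II's minimax is 18. These differ, so the equilibrium is in mixed strategies.
Let Player I play a with probability p. Player II is indifferent when 18p + 5(1−p) = −8p + 19(1−p), giving p = 7/20.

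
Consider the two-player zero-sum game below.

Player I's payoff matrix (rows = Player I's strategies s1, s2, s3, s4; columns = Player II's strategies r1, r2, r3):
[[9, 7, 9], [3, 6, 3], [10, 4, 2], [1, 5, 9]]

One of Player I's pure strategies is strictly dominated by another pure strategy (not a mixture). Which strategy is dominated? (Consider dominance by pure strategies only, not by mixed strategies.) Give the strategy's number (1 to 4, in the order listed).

2

Compare s2 with s1: 9 > 3, 7 > 6, 9 > 3.
So s1 strictly dominates s2 for Player I; s2 is strictly dominated.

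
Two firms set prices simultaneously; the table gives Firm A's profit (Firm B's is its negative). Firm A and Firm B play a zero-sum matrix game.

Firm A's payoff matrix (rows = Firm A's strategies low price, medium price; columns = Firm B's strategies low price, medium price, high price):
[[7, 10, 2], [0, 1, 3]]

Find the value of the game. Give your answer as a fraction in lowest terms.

21/8

Column medium price is strictly dominated by low price for Firm B (it gives Firm A more in every row).
The remaining 2×2 game on (low price, medium price) × (low price, high price) has no saddle point. Let Firm A play low price with probability p; indifference gives 7p = 2p + 3(1−p), so p = 3/8.
Similarly Firm B's optimal q on low price is 1/8, and the value is 7·(1/8) + (2)·(7/8) = 21/8.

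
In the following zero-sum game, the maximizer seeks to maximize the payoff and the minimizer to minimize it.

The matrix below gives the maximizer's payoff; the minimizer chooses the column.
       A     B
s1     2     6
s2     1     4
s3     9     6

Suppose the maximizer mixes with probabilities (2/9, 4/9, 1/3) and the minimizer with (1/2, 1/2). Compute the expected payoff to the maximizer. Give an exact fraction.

9/2

Against (1/2, 1/2), each row's expected payoff is s1: 4; s2: 5/2; s3: 15/2.
Taking the (2/9, 4/9, 1/3)-weighted average: (2/9)·(4) + (4/9)·(5/2) + (1/3)·(15/2) = 9/2.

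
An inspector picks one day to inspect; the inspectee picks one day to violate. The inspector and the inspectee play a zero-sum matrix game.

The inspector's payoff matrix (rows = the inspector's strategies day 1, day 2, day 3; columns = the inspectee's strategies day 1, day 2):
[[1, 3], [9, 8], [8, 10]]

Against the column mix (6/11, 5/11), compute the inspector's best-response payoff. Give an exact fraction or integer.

98/11

day 1: (1)·(6/11) + (3)·(5/11) = 21/11.
day 2: (9)·(6/11) + (8)·(5/11) = 94/11.
day 3: (8)·(6/11) + (10)·(5/11) = 98/11.
The best pure response is day 3 with expected payoff 98/11.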